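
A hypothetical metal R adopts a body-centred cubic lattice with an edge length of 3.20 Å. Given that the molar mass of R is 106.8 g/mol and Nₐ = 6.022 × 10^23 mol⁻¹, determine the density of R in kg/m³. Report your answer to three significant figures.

10800 kg/m³

A BCC unit cell contains Z = 2 atoms.
Cell volume: a³ = (3.20 Å)³ = (3.200 × 10^-8 cm)³ = 3.277 × 10^-23 cm³.
ρ = Z·M/(N_A·a³) = 2 × 106.8 / (6.022 × 10²³ × 3.277 × 10^-23) = 10.82 g/cm³ = 10800 kg/m³.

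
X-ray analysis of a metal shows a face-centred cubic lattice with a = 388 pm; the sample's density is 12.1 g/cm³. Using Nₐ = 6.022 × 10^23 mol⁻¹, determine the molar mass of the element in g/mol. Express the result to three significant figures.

An FCC cell has Z = 4 atoms; a = 3.880 × 10^-8 cm.
M = ρ·N_A·a³/Z = 12.1 × 6.022 × 10²³ × 5.841 × 10^-23 / 4 = 106 g/mol.

106 g/mol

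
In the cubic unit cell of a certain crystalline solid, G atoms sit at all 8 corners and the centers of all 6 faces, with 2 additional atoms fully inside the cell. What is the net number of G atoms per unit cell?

Corner atoms are shared by 8 cells (1/8 each), face atoms by 2 (1/2 each), interior atoms are unshared.
Net atoms = 8 × 1/8 + 6 × 1/2 + 2 = 1 + 3 + 2 = 6.

6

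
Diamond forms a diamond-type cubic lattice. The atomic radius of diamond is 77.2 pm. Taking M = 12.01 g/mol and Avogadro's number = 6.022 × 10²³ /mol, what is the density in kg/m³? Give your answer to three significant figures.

3520 kg/m³

In a diamond cubic lattice, nearest neighbors lie along the body diagonal with √3·a = 8r, giving a = 356.6 pm = 3.566 × 10^-8 cm.
With Z = 8, ρ = Z·M/(N_A·a³) = 8 × 12.01 / (6.022 × 10²³ × 4.534 × 10^-23) = 3.519 g/cm³ = 3520 kg/m³.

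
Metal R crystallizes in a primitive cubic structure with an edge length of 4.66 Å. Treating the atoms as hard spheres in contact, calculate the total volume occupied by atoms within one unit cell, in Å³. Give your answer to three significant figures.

In a simple cubic lattice atoms touch along the cell edge, so a = 2r, so r = 0.5000a = 2.330 Å.
V_atoms = Z × (4/3)πr³ = 1 × (4/3)π × (2.330)³ = 53.0 Å³.

53.0 Å³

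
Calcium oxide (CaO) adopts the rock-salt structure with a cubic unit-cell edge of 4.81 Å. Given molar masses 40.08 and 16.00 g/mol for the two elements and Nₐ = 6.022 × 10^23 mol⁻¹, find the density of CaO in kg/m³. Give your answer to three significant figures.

The rock-salt structure contains Z = 4 formula units per cell; M(CaO) = 40.08 + 16.00 = 56.08 g/mol.
a³ = (4.810 × 10^-8 cm)³ = 1.113 × 10^-22 cm³.
ρ = 4 × 56.08 / (6.022 × 10²³ × 1.113 × 10^-22) = 3.347 g/cm³ = 3350 kg/m³.

3350 kg/m³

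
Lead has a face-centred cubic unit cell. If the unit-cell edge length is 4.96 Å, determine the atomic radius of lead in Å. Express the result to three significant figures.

In an FCC lattice, atoms touch along the face diagonal, so √2·a = 4r.
r = √2·a/4 = 1.4142 × 4.96 / 4 = 1.75 Å.

1.75 Å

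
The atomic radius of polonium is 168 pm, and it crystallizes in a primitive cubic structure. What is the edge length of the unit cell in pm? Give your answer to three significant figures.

336 pm

In a simple cubic lattice, atoms touch along the cell edge, so a = 2r.
a = 2r = 2 × 168 = 336 pm.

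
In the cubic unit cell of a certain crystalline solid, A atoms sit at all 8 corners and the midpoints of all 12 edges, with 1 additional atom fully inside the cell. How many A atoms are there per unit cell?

5

Corner atoms are shared by 8 cells (1/8 each), edge atoms by 4 (1/4 each), interior atoms are unshared.
Net atoms = 8 × 1/8 + 12 × 1/4 + 1 = 1 + 3 + 1 = 5.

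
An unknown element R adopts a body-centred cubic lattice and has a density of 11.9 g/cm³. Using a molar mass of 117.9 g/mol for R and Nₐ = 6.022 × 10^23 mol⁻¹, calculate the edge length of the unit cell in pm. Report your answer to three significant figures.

With Z = 2 atoms per BCC cell, a³ = Z·M/(N_A·ρ) = 2 × 117.9 / (6.022 × 10²³ × 11.90 g/cm³) = 3.290 × 10^-23 cm³.
a = (3.290 × 10^-23)^(1/3) = 3.204 × 10^-8 cm = 320 pm.

320 pm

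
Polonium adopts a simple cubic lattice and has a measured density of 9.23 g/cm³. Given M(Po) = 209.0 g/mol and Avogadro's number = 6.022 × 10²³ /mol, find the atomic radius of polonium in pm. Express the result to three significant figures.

168 pm

For a simple cubic cell (Z = 1), a³ = Z·M/(N_A·ρ) = 1 × 209.0 / (6.022 × 10²³ × 9.230) = 3.760 × 10^-23 cm³, so a = 3.350 × 10^-8 cm = 335.0 pm.
Atoms touch along the cell edge, so a = 2r, so r = 0.5000 × a = 168 pm.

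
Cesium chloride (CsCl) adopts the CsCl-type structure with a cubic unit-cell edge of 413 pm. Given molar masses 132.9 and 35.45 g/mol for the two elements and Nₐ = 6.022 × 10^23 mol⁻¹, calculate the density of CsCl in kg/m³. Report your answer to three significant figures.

The CsCl-type structure contains Z = 1 formula unit per cell; M(CsCl) = 132.9 + 35.45 = 168.35 g/mol.
a³ = (4.130 × 10^-8 cm)³ = 7.044 × 10^-23 cm³.
ρ = 1 × 168.35 / (6.022 × 10²³ × 7.044 × 10^-23) = 3.968 g/cm³ = 3970 kg/m³.

3970 kg/m³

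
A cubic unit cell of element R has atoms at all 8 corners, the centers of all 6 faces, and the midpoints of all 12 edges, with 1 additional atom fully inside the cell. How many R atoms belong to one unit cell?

8

Corner atoms are shared by 8 cells (1/8 each), face atoms by 2 (1/2 each), edge atoms by 4 (1/4 each), interior atoms are unshared.
Net atoms = 8 × 1/8 + 6 × 1/2 + 12 × 1/4 + 1 = 1 + 3 + 3 + 1 = 8.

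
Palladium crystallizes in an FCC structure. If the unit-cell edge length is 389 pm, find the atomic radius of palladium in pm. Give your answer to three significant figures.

In an FCC lattice, atoms touch along the face diagonal, so √2·a = 4r.
r = √2·a/4 = 1.4142 × 389 / 4 = 138 pm.

138 pm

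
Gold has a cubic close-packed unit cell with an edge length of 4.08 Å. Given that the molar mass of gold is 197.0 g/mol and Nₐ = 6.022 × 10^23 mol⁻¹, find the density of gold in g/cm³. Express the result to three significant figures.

19.3 g/cm³

An FCC unit cell contains Z = 4 atoms.
Cell volume: a³ = (4.08 Å)³ = (4.080 × 10^-8 cm)³ = 6.792 × 10^-23 cm³.
ρ = Z·M/(N_A·a³) = 4 × 197.0 / (6.022 × 10²³ × 6.792 × 10^-23) = 19.27 g/cm³.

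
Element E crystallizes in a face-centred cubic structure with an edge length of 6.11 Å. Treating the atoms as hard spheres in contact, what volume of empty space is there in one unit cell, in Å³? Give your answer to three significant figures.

59.2 Å³

In an FCC lattice atoms touch along the face diagonal, so √2·a = 4r, so r = 0.3536a = 2.160 Å.
V_cell = a³ = 228.1 Å³; V_atoms = 4 × (4/3)πr³ = 168.9 Å³.
Empty space = 228.1 − 168.9 = 59.2 Å³.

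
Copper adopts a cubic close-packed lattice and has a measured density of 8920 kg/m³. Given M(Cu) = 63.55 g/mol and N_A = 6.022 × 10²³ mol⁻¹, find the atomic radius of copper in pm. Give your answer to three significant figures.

For an FCC cell (Z = 4), a³ = Z·M/(N_A·ρ) = 4 × 63.55 / (6.022 × 10²³ × 8.920) = 4.732 × 10^-23 cm³, so a = 3.617 × 10^-8 cm = 361.7 pm.
Atoms touch along the face diagonal, so √2·a = 4r, so r = 0.3536 × a = 128 pm.

128 pm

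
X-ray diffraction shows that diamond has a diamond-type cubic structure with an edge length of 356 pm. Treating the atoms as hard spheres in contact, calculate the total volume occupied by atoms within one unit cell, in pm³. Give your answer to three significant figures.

In a diamond cubic lattice nearest neighbors lie along the body diagonal with √3·a = 8r, so r = 0.2165a = 77.08 pm.
V_atoms = Z × (4/3)πr³ = 8 × (4/3)π × (77.08)³ = 1.53 × 10^7 pm³.

1.53 × 10^7 pm³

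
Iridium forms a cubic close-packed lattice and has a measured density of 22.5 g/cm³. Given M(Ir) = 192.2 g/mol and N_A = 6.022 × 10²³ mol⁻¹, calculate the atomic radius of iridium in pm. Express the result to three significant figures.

For an FCC cell (Z = 4), a³ = Z·M/(N_A·ρ) = 4 × 192.2 / (6.022 × 10²³ × 22.50) = 5.674 × 10^-23 cm³, so a = 3.843 × 10^-8 cm = 384.3 pm.
Atoms touch along the face diagonal, so √2·a = 4r, so r = 0.3536 × a = 136 pm.

136 pm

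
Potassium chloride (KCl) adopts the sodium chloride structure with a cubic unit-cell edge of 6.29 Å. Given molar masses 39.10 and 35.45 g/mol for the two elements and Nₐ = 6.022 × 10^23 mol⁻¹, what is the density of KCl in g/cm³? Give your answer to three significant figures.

The sodium chloride structure contains Z = 4 formula units per cell; M(KCl) = 39.10 + 35.45 = 74.55 g/mol.
a³ = (6.290 × 10^-8 cm)³ = 2.489 × 10^-22 cm³.
ρ = 4 × 74.55 / (6.022 × 10²³ × 2.489 × 10^-22) = 1.990 g/cm³.

1.99 g/cm³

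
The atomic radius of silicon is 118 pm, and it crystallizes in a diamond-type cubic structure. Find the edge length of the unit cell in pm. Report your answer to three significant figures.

545 pm

In a diamond cubic lattice, nearest neighbors lie along the body diagonal with √3·a = 8r.
a = 8r/√3 = 8 × 118 / 1.7321 = 545 pm.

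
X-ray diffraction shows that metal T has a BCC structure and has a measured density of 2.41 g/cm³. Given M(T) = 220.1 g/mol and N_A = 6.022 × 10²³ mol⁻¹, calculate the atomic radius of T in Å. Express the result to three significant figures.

For a BCC cell (Z = 2), a³ = Z·M/(N_A·ρ) = 2 × 220.1 / (6.022 × 10²³ × 2.410) = 3.033 × 10^-22 cm³, so a = 6.719 × 10^-8 cm = 6.719 Å.
Atoms touch along the body diagonal, so √3·a = 4r, so r = 0.4330 × a = 2.91 Å.

2.91 Å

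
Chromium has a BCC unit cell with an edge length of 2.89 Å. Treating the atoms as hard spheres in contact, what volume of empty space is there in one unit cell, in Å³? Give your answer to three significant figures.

In a BCC lattice atoms touch along the body diagonal, so √3·a = 4r, so r = 0.4330a = 1.251 Å.
V_cell = a³ = 24.14 Å³; V_atoms = 2 × (4/3)πr³ = 16.42 Å³.
Empty space = 24.14 − 16.42 = 7.72 Å³.

7.72 Å³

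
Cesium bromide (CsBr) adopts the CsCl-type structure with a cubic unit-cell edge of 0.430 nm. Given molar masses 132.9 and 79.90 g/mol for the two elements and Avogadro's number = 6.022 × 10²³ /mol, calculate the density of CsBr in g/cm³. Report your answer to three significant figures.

4.44 g/cm³

The CsCl-type structure contains Z = 1 formula unit per cell; M(CsBr) = 132.9 + 79.90 = 212.8 g/mol.
a³ = (4.300 × 10^-8 cm)³ = 7.951 × 10^-23 cm³.
ρ = 1 × 212.8 / (6.022 × 10²³ × 7.951 × 10^-23) = 4.445 g/cm³.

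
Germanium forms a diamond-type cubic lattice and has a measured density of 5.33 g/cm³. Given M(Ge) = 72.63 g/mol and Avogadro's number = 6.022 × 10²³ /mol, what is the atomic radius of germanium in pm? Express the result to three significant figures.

122 pm

For a diamond cubic cell (Z = 8), a³ = Z·M/(N_A·ρ) = 8 × 72.63 / (6.022 × 10²³ × 5.330) = 1.810 × 10^-22 cm³, so a = 5.657 × 10^-8 cm = 565.7 pm.
Nearest neighbors lie along the body diagonal with √3·a = 8r, so r = 0.2165 × a = 122 pm.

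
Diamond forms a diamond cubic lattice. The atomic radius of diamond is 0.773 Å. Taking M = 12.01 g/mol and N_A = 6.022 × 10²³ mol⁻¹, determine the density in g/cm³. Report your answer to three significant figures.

In a diamond cubic lattice, nearest neighbors lie along the body diagonal with √3·a = 8r, giving a = 3.570 Å = 3.570 × 10^-8 cm.
With Z = 8, ρ = Z·M/(N_A·a³) = 8 × 12.01 / (6.022 × 10²³ × 4.551 × 10^-23) = 3.506 g/cm³.

3.51 g/cm³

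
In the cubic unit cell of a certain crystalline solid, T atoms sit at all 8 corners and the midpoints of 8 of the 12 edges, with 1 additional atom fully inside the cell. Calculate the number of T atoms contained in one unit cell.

Corner atoms are shared by 8 cells (1/8 each), edge atoms by 4 (1/4 each), interior atoms are unshared.
Net atoms = 8 × 1/8 + 8 × 1/4 + 1 = 1 + 2 + 1 = 4.

4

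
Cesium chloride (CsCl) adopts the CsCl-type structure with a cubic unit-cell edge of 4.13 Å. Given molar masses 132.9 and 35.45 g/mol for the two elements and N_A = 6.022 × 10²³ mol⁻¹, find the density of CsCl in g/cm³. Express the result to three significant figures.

The CsCl-type structure contains Z = 1 formula unit per cell; M(CsCl) = 132.9 + 35.45 = 168.35 g/mol.
a³ = (4.130 × 10^-8 cm)³ = 7.044 × 10^-23 cm³.
ρ = 1 × 168.35 / (6.022 × 10²³ × 7.044 × 10^-23) = 3.968 g/cm³.

3.97 g/cm³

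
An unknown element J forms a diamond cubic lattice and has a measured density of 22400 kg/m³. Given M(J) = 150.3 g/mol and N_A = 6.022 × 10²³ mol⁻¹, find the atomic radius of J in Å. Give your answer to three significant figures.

For a diamond cubic cell (Z = 8), a³ = Z·M/(N_A·ρ) = 8 × 150.3 / (6.022 × 10²³ × 22.40) = 8.914 × 10^-23 cm³, so a = 4.467 × 10^-8 cm = 4.467 Å.
Nearest neighbors lie along the body diagonal with √3·a = 8r, so r = 0.2165 × a = 0.967 Å.

0.967 Å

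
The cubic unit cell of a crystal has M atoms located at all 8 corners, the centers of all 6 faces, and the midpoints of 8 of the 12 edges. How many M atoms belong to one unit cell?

6

Corner atoms are shared by 8 cells (1/8 each), face atoms by 2 (1/2 each), edge atoms by 4 (1/4 each).
Net atoms = 8 × 1/8 + 6 × 1/2 + 8 × 1/4 = 1 + 3 + 2 = 6.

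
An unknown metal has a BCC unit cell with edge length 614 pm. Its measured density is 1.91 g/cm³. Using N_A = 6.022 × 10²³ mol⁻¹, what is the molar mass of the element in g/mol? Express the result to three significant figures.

A BCC cell has Z = 2 atoms; a = 6.140 × 10^-8 cm.
M = ρ·N_A·a³/Z = 1.91 × 6.022 × 10²³ × 2.315 × 10^-22 / 2 = 133 g/mol.

133 g/mol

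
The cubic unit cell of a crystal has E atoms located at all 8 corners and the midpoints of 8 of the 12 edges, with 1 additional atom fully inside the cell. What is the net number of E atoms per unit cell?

Corner atoms are shared by 8 cells (1/8 each), edge atoms by 4 (1/4 each), interior atoms are unshared.
Net atoms = 8 × 1/8 + 8 × 1/4 + 1 = 1 + 2 + 1 = 4.

4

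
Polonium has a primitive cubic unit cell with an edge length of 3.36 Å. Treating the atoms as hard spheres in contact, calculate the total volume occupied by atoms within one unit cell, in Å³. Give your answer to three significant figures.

19.9 Å³

In a simple cubic lattice atoms touch along the cell edge, so a = 2r, so r = 0.5000a = 1.680 Å.
V_atoms = Z × (4/3)πr³ = 1 × (4/3)π × (1.680)³ = 19.9 Å³.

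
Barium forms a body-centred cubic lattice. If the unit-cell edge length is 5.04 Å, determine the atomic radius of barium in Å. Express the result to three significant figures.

2.18 Å

In a BCC lattice, atoms touch along the body diagonal, so √3·a = 4r.
r = √3·a/4 = 1.7321 × 5.04 / 4 = 2.18 Å.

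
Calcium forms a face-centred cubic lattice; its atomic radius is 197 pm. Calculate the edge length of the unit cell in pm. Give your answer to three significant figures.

557 pm

In an FCC lattice, atoms touch along the face diagonal, so √2·a = 4r.
a = 4r/√2 = 4 × 197 / 1.4142 = 557 pm.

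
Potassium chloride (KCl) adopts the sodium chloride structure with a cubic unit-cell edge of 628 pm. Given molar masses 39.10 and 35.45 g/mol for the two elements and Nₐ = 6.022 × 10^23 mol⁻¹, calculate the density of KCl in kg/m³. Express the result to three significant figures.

2000 kg/m³

The sodium chloride structure contains Z = 4 formula units per cell; M(KCl) = 39.10 + 35.45 = 74.55 g/mol.
a³ = (6.280 × 10^-8 cm)³ = 2.477 × 10^-22 cm³.
ρ = 4 × 74.55 / (6.022 × 10²³ × 2.477 × 10^-22) = 1.999 g/cm³ = 2000 kg/m³.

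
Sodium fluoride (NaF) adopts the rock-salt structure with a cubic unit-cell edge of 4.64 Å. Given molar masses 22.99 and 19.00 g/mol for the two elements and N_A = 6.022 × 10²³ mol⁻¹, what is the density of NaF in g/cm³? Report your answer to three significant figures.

2.79 g/cm³

The rock-salt structure contains Z = 4 formula units per cell; M(NaF) = 22.99 + 19.00 = 41.99 g/mol.
a³ = (4.640 × 10^-8 cm)³ = 9.990 × 10^-23 cm³.
ρ = 4 × 41.99 / (6.022 × 10²³ × 9.990 × 10^-23) = 2.792 g/cm³.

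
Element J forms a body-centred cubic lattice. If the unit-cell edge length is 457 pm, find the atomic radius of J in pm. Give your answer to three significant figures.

198 pm

In a BCC lattice, atoms touch along the body diagonal, so √3·a = 4r.
r = √3·a/4 = 1.7321 × 457 / 4 = 198 pm.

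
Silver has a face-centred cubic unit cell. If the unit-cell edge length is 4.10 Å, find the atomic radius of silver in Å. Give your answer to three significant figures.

1.45 Å

In an FCC lattice, atoms touch along the face diagonal, so √2·a = 4r.
r = √2·a/4 = 1.4142 × 4.10 / 4 = 1.45 Å.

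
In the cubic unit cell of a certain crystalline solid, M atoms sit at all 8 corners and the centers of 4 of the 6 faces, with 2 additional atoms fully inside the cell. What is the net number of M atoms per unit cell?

5

Corner atoms are shared by 8 cells (1/8 each), face atoms by 2 (1/2 each), interior atoms are unshared.
Net atoms = 8 × 1/8 + 4 × 1/2 + 2 = 1 + 2 + 2 = 5.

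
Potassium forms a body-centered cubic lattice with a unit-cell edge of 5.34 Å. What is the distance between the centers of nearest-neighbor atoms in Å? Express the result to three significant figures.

In a BCC structure, atoms touch along the body diagonal, so √3·a = 4r; the nearest-neighbor distance equals 2r = 0.8660·a.
d = 0.8660 × 5.34 = 4.62 Å.

4.62 Å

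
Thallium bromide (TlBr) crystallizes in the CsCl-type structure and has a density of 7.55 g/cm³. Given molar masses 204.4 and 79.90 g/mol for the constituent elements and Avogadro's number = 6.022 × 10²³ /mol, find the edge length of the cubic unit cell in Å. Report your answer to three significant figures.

M(TlBr) = 284.3 g/mol; Z = 1 formula unit per cell.
a³ = Z·M/(N_A·ρ) = 1 × 284.3 / (6.022 × 10²³ × 7.55) = 6.253 × 10^-23 cm³, so a = 3.969 × 10^-8 cm = 3.97 Å.

3.97 Å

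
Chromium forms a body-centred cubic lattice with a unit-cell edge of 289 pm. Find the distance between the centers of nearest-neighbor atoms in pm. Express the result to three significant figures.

250 pm

In a BCC structure, atoms touch along the body diagonal, so √3·a = 4r; the nearest-neighbor distance equals 2r = 0.8660·a.
d = 0.8660 × 289 = 250 pm.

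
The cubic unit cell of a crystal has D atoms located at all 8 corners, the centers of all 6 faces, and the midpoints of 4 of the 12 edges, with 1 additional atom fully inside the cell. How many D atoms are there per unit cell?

6

Corner atoms are shared by 8 cells (1/8 each), face atoms by 2 (1/2 each), edge atoms by 4 (1/4 each), interior atoms are unshared.
Net atoms = 8 × 1/8 + 6 × 1/2 + 4 × 1/4 + 1 = 1 + 3 + 1 + 1 = 6.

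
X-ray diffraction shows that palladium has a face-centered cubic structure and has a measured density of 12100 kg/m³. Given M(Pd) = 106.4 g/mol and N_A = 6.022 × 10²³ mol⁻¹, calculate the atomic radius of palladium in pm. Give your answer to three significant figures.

137 pm

For an FCC cell (Z = 4), a³ = Z·M/(N_A·ρ) = 4 × 106.4 / (6.022 × 10²³ × 12.10) = 5.841 × 10^-23 cm³, so a = 3.880 × 10^-8 cm = 388.0 pm.
Atoms touch along the face diagonal, so √2·a = 4r, so r = 0.3536 × a = 137 pm.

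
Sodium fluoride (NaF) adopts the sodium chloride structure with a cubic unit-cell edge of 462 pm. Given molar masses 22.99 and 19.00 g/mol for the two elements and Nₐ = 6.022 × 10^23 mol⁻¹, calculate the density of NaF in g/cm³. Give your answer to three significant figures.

2.83 g/cm³

The sodium chloride structure contains Z = 4 formula units per cell; M(NaF) = 22.99 + 19.00 = 41.99 g/mol.
a³ = (4.620 × 10^-8 cm)³ = 9.861 × 10^-23 cm³.
ρ = 4 × 41.99 / (6.022 × 10²³ × 9.861 × 10^-23) = 2.828 g/cm³.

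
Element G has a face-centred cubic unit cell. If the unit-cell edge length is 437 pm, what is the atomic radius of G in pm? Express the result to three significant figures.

In an FCC lattice, atoms touch along the face diagonal, so √2·a = 4r.
r = √2·a/4 = 1.4142 × 437 / 4 = 155 pm.

155 pm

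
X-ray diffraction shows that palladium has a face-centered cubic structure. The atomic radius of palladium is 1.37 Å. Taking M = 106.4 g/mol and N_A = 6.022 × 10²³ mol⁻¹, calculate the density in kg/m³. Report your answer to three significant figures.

12100 kg/m³

In an FCC lattice, atoms touch along the face diagonal, so √2·a = 4r, giving a = 3.875 Å = 3.875 × 10^-8 cm.
With Z = 4, ρ = Z·M/(N_A·a³) = 4 × 106.4 / (6.022 × 10²³ × 5.818 × 10^-23) = 12.15 g/cm³ = 12100 kg/m³.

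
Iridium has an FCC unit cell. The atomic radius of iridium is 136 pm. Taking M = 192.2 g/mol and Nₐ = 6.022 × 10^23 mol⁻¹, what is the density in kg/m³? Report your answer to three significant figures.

In an FCC lattice, atoms touch along the face diagonal, so √2·a = 4r, giving a = 384.7 pm = 3.847 × 10^-8 cm.
With Z = 4, ρ = Z·M/(N_A·a³) = 4 × 192.2 / (6.022 × 10²³ × 5.692 × 10^-23) = 22.43 g/cm³ = 22400 kg/m³.

22400 kg/m³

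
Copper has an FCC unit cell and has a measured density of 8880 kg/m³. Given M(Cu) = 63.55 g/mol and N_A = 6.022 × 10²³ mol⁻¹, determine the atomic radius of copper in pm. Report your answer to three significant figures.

128 pm

For an FCC cell (Z = 4), a³ = Z·M/(N_A·ρ) = 4 × 63.55 / (6.022 × 10²³ × 8.880) = 4.754 × 10^-23 cm³, so a = 3.622 × 10^-8 cm = 362.2 pm.
Atoms touch along the face diagonal, so √2·a = 4r, so r = 0.3536 × a = 128 pm.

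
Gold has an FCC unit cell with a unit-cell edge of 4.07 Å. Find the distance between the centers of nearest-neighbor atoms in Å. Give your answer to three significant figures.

In an FCC structure, atoms touch along the face diagonal, so √2·a = 4r; the nearest-neighbor distance equals 2r = 0.7071·a.
d = 0.7071 × 4.07 = 2.88 Å.

2.88 Å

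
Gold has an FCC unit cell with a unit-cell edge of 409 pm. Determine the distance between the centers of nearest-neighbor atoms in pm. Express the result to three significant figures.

289 pm

In an FCC structure, atoms touch along the face diagonal, so √2·a = 4r; the nearest-neighbor distance equals 2r = 0.7071·a.
d = 0.7071 × 409 = 289 pm.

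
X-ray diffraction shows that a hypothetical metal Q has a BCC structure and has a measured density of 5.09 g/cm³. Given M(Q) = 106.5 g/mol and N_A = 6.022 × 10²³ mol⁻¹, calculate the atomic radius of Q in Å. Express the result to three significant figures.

For a BCC cell (Z = 2), a³ = Z·M/(N_A·ρ) = 2 × 106.5 / (6.022 × 10²³ × 5.090) = 6.949 × 10^-23 cm³, so a = 4.111 × 10^-8 cm = 4.111 Å.
Atoms touch along the body diagonal, so √3·a = 4r, so r = 0.4330 × a = 1.78 Å.

1.78 Å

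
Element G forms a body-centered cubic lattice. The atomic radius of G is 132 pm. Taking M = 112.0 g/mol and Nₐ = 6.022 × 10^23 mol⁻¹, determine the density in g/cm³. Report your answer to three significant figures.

13.1 g/cm³

In a BCC lattice, atoms touch along the body diagonal, so √3·a = 4r, giving a = 304.8 pm = 3.048 × 10^-8 cm.
With Z = 2, ρ = Z·M/(N_A·a³) = 2 × 112.0 / (6.022 × 10²³ × 2.833 × 10^-23) = 13.13 g/cm³.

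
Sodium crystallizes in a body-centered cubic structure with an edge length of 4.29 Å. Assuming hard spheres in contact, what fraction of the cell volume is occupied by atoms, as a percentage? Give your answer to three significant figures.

In a BCC lattice atoms touch along the body diagonal, so √3·a = 4r, so r = 0.4330a = 1.858 Å.
Packing fraction = Z·(4/3)πr³ / a³ = 2 × (4/3)π × (1.858)³ / (4.29)³ = 0.6802 = 68.0%.

68.0%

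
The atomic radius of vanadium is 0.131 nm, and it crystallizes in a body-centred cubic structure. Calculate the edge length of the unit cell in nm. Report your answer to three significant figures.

0.303 nm

In a BCC lattice, atoms touch along the body diagonal, so √3·a = 4r.
a = 4r/√3 = 4 × 0.131 / 1.7321 = 0.303 nm.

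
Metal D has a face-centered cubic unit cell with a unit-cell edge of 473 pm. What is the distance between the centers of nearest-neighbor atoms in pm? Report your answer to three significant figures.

334 pm

In an FCC structure, atoms touch along the face diagonal, so √2·a = 4r; the nearest-neighbor distance equals 2r = 0.7071·a.
d = 0.7071 × 473 = 334 pm.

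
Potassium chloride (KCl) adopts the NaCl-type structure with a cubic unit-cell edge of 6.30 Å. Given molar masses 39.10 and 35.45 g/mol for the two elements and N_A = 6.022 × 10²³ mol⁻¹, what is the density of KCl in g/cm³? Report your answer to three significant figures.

1.98 g/cm³

The NaCl-type structure contains Z = 4 formula units per cell; M(KCl) = 39.10 + 35.45 = 74.55 g/mol.
a³ = (6.300 × 10^-8 cm)³ = 2.500 × 10^-22 cm³.
ρ = 4 × 74.55 / (6.022 × 10²³ × 2.500 × 10^-22) = 1.980 g/cm³.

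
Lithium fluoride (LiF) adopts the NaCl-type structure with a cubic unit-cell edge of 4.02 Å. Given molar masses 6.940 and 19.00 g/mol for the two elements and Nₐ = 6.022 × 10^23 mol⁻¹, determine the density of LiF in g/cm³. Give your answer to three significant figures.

The NaCl-type structure contains Z = 4 formula units per cell; M(LiF) = 6.940 + 19.00 = 25.94 g/mol.
a³ = (4.020 × 10^-8 cm)³ = 6.496 × 10^-23 cm³.
ρ = 4 × 25.94 / (6.022 × 10²³ × 6.496 × 10^-23) = 2.652 g/cm³.

2.65 g/cm³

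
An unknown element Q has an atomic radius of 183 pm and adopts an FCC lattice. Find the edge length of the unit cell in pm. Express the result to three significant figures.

518 pm

In an FCC lattice, atoms touch along the face diagonal, so √2·a = 4r.
a = 4r/√2 = 4 × 183 / 1.4142 = 518 pm.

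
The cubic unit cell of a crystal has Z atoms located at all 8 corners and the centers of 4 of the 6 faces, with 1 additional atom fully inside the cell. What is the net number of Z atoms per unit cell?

Corner atoms are shared by 8 cells (1/8 each), face atoms by 2 (1/2 each), interior atoms are unshared.
Net atoms = 8 × 1/8 + 4 × 1/2 + 1 = 1 + 2 + 1 = 4.

4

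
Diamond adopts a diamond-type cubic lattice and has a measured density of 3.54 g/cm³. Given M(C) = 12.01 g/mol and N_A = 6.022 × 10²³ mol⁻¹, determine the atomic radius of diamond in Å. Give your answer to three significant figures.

For a diamond cubic cell (Z = 8), a³ = Z·M/(N_A·ρ) = 8 × 12.01 / (6.022 × 10²³ × 3.540) = 4.507 × 10^-23 cm³, so a = 3.559 × 10^-8 cm = 3.559 Å.
Nearest neighbors lie along the body diagonal with √3·a = 8r, so r = 0.2165 × a = 0.770 Å.

0.770 Å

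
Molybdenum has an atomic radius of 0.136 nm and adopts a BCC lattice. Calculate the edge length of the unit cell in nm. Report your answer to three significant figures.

0.314 nm

In a BCC lattice, atoms touch along the body diagonal, so √3·a = 4r.
a = 4r/√3 = 4 × 0.136 / 1.7321 = 0.314 nm.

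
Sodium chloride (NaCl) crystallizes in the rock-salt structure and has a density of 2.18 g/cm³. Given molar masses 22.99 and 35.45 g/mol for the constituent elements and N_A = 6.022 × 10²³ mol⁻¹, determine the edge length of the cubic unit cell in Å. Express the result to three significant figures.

M(NaCl) = 58.44 g/mol; Z = 4 formula units per cell.
a³ = Z·M/(N_A·ρ) = 4 × 58.44 / (6.022 × 10²³ × 2.18) = 1.781 × 10^-22 cm³, so a = 5.626 × 10^-8 cm = 5.63 Å.

5.63 Å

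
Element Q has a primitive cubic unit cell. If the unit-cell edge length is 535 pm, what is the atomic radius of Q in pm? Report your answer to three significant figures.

268 pm

In a simple cubic lattice, atoms touch along the cell edge, so a = 2r.
r = a/2 = 535/2 = 268 pm.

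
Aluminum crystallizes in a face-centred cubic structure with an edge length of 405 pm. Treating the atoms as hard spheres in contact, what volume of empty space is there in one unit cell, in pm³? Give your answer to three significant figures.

In an FCC lattice atoms touch along the face diagonal, so √2·a = 4r, so r = 0.3536a = 143.2 pm.
V_cell = a³ = 6.643 × 10^7 pm³; V_atoms = 4 × (4/3)πr³ = 4.919 × 10^7 pm³.
Empty space = 6.643 × 10^7 − 4.919 × 10^7 = 1.72 × 10^7 pm³.

1.72 × 10^7 pm³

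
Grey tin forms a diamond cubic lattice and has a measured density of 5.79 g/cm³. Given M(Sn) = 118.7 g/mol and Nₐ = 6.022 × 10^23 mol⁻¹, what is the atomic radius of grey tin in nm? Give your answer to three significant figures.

0.140 nm

For a diamond cubic cell (Z = 8), a³ = Z·M/(N_A·ρ) = 8 × 118.7 / (6.022 × 10²³ × 5.790) = 2.723 × 10^-22 cm³, so a = 6.482 × 10^-8 cm = 0.6482 nm.
Nearest neighbors lie along the body diagonal with √3·a = 8r, so r = 0.2165 × a = 0.140 nm.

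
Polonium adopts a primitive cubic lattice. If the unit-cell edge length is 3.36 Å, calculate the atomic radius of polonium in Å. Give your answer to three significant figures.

In a simple cubic lattice, atoms touch along the cell edge, so a = 2r.
r = a/2 = 3.36/2 = 1.68 Å.

1.68 Å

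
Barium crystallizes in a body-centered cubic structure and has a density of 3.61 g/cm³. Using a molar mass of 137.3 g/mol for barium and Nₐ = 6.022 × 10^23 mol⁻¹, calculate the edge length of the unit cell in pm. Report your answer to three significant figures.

502 pm

With Z = 2 atoms per BCC cell, a³ = Z·M/(N_A·ρ) = 2 × 137.3 / (6.022 × 10²³ × 3.610 g/cm³) = 1.263 × 10^-22 cm³.
a = (1.263 × 10^-22)^(1/3) = 5.017 × 10^-8 cm = 502 pm.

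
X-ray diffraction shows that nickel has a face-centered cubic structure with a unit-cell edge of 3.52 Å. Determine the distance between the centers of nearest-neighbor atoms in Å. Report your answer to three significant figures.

In an FCC structure, atoms touch along the face diagonal, so √2·a = 4r; the nearest-neighbor distance equals 2r = 0.7071·a.
d = 0.7071 × 3.52 = 2.49 Å.

2.49 Å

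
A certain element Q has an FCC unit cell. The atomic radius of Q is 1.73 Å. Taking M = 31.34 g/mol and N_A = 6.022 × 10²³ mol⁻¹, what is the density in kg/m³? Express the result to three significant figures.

1780 kg/m³

In an FCC lattice, atoms touch along the face diagonal, so √2·a = 4r, giving a = 4.893 Å = 4.893 × 10^-8 cm.
With Z = 4, ρ = Z·M/(N_A·a³) = 4 × 31.34 / (6.022 × 10²³ × 1.172 × 10^-22) = 1.777 g/cm³ = 1780 kg/m³.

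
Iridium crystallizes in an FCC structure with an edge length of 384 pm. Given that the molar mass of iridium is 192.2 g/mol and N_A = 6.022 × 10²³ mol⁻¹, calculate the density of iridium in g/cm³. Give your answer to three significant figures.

22.5 g/cm³

An FCC unit cell contains Z = 4 atoms.
Cell volume: a³ = (384 pm)³ = (3.840 × 10^-8 cm)³ = 5.662 × 10^-23 cm³.
ρ = Z·M/(N_A·a³) = 4 × 192.2 / (6.022 × 10²³ × 5.662 × 10^-23) = 22.55 g/cm³.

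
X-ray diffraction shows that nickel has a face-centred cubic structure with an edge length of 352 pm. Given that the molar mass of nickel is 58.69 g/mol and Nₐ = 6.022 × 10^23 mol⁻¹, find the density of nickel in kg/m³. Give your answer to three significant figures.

An FCC unit cell contains Z = 4 atoms.
Cell volume: a³ = (352 pm)³ = (3.520 × 10^-8 cm)³ = 4.361 × 10^-23 cm³.
ρ = Z·M/(N_A·a³) = 4 × 58.69 / (6.022 × 10²³ × 4.361 × 10^-23) = 8.938 g/cm³ = 8940 kg/m³.

8940 kg/m³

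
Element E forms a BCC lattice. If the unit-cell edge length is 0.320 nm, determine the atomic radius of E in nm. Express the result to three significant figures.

In a BCC lattice, atoms touch along the body diagonal, so √3·a = 4r.
r = √3·a/4 = 1.7321 × 0.320 / 4 = 0.139 nm.

0.139 nm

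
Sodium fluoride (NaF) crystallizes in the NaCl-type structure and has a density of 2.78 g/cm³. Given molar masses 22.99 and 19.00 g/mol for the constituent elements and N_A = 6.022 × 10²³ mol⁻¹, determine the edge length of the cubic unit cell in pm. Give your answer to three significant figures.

465 pm

M(NaF) = 41.99 g/mol; Z = 4 formula units per cell.
a³ = Z·M/(N_A·ρ) = 4 × 41.99 / (6.022 × 10²³ × 2.78) = 1.003 × 10^-22 cm³, so a = 4.647 × 10^-8 cm = 465 pm.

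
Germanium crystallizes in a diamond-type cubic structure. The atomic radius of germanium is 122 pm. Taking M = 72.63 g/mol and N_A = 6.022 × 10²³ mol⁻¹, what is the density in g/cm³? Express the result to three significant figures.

In a diamond cubic lattice, nearest neighbors lie along the body diagonal with √3·a = 8r, giving a = 563.5 pm = 5.635 × 10^-8 cm.
With Z = 8, ρ = Z·M/(N_A·a³) = 8 × 72.63 / (6.022 × 10²³ × 1.789 × 10^-22) = 5.393 g/cm³.

5.39 g/cm³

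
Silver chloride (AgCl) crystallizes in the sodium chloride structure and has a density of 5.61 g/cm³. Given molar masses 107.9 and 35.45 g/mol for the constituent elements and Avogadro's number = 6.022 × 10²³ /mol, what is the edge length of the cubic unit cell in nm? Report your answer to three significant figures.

0.554 nm

M(AgCl) = 143.35 g/mol; Z = 4 formula units per cell.
a³ = Z·M/(N_A·ρ) = 4 × 143.35 / (6.022 × 10²³ × 5.61) = 1.697 × 10^-22 cm³, so a = 5.537 × 10^-8 cm = 0.554 nm.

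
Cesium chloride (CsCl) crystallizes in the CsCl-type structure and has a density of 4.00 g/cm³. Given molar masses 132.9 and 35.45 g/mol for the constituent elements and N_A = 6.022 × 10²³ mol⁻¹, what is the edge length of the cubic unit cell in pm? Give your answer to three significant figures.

M(CsCl) = 168.35 g/mol; Z = 1 formula unit per cell.
a³ = Z·M/(N_A·ρ) = 1 × 168.35 / (6.022 × 10²³ × 4.00) = 6.989 × 10^-23 cm³, so a = 4.119 × 10^-8 cm = 412 pm.

412 pm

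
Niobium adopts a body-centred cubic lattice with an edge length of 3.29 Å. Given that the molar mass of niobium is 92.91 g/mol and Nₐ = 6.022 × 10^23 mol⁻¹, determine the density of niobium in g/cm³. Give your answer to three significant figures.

8.66 g/cm³

A BCC unit cell contains Z = 2 atoms.
Cell volume: a³ = (3.29 Å)³ = (3.290 × 10^-8 cm)³ = 3.561 × 10^-23 cm³.
ρ = Z·M/(N_A·a³) = 2 × 92.91 / (6.022 × 10²³ × 3.561 × 10^-23) = 8.665 g/cm³.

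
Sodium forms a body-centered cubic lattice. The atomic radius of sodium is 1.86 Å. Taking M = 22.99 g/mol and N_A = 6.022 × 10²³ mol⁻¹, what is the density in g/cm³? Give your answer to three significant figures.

In a BCC lattice, atoms touch along the body diagonal, so √3·a = 4r, giving a = 4.295 Å = 4.295 × 10^-8 cm.
With Z = 2, ρ = Z·M/(N_A·a³) = 2 × 22.99 / (6.022 × 10²³ × 7.926 × 10^-23) = 0.9634 g/cm³.

0.963 g/cm³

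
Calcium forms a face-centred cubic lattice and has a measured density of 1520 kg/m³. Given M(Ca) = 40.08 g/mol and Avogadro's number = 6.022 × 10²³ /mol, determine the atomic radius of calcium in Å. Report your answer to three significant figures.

1.98 Å

For an FCC cell (Z = 4), a³ = Z·M/(N_A·ρ) = 4 × 40.08 / (6.022 × 10²³ × 1.520) = 1.751 × 10^-22 cm³, so a = 5.595 × 10^-8 cm = 5.595 Å.
Atoms touch along the face diagonal, so √2·a = 4r, so r = 0.3536 × a = 1.98 Å.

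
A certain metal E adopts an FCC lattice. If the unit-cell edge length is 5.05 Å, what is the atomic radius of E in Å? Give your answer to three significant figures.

In an FCC lattice, atoms touch along the face diagonal, so √2·a = 4r.
r = √2·a/4 = 1.4142 × 5.05 / 4 = 1.79 Å.

1.79 Å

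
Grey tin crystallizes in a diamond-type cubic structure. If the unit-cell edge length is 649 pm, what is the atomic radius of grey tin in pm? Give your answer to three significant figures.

141 pm

In a diamond cubic lattice, nearest neighbors lie along the body diagonal with √3·a = 8r.
r = √3·a/8 = 1.7321 × 649 / 8 = 141 pm.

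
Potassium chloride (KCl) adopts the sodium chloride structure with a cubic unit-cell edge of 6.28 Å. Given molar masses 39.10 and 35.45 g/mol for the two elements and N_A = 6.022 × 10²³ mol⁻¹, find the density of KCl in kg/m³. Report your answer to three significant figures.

2000 kg/m³

The sodium chloride structure contains Z = 4 formula units per cell; M(KCl) = 39.10 + 35.45 = 74.55 g/mol.
a³ = (6.280 × 10^-8 cm)³ = 2.477 × 10^-22 cm³.
ρ = 4 × 74.55 / (6.022 × 10²³ × 2.477 × 10^-22) = 1.999 g/cm³ = 2000 kg/m³.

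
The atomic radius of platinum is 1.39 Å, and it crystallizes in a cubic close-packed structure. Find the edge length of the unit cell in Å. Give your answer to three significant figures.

3.93 Å

In an FCC lattice, atoms touch along the face diagonal, so √2·a = 4r.
a = 4r/√2 = 4 × 1.39 / 1.4142 = 3.93 Å.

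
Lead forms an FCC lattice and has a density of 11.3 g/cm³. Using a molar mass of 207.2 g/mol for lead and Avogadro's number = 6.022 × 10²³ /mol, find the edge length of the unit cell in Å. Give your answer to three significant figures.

With Z = 4 atoms per FCC cell, a³ = Z·M/(N_A·ρ) = 4 × 207.2 / (6.022 × 10²³ × 11.30 g/cm³) = 1.218 × 10^-22 cm³.
a = (1.218 × 10^-22)^(1/3) = 4.957 × 10^-8 cm = 4.96 Å.

4.96 Å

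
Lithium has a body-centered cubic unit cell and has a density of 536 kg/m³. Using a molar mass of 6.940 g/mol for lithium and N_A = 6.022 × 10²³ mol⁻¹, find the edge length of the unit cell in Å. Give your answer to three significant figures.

With Z = 2 atoms per BCC cell, a³ = Z·M/(N_A·ρ) = 2 × 6.940 / (6.022 × 10²³ × 0.5360 g/cm³) = 4.300 × 10^-23 cm³.
a = (4.300 × 10^-23)^(1/3) = 3.503 × 10^-8 cm = 3.50 Å.

3.50 Å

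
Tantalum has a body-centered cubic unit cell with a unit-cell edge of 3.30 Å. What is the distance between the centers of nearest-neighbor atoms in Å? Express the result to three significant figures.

2.86 Å

In a BCC structure, atoms touch along the body diagonal, so √3·a = 4r; the nearest-neighbor distance equals 2r = 0.8660·a.
d = 0.8660 × 3.30 = 2.86 Å.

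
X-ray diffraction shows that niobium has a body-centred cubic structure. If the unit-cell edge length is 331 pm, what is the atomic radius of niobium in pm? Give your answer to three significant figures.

143 pm

In a BCC lattice, atoms touch along the body diagonal, so √3·a = 4r.
r = √3·a/4 = 1.7321 × 331 / 4 = 143 pm.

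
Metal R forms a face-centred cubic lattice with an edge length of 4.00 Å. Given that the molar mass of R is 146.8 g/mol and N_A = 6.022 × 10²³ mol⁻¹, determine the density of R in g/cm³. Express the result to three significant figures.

An FCC unit cell contains Z = 4 atoms.
Cell volume: a³ = (4.00 Å)³ = (4.000 × 10^-8 cm)³ = 6.400 × 10^-23 cm³.
ρ = Z·M/(N_A·a³) = 4 × 146.8 / (6.022 × 10²³ × 6.400 × 10^-23) = 15.24 g/cm³.

15.2 g/cm³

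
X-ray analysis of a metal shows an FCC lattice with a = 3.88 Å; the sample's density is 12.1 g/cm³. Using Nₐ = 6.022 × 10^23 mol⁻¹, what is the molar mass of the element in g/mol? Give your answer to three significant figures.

An FCC cell has Z = 4 atoms; a = 3.880 × 10^-8 cm.
M = ρ·N_A·a³/Z = 12.1 × 6.022 × 10²³ × 5.841 × 10^-23 / 4 = 106 g/mol.

106 g/mol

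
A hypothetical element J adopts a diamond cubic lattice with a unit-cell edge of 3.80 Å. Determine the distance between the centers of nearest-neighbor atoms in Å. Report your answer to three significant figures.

In a diamond cubic structure, nearest neighbors lie along the body diagonal with √3·a = 8r; the nearest-neighbor distance equals 2r = 0.4330·a.
d = 0.4330 × 3.80 = 1.65 Å.

1.65 Å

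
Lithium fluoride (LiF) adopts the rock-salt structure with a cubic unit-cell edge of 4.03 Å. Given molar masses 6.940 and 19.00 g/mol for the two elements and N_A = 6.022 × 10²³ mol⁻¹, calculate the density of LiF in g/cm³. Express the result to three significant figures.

The rock-salt structure contains Z = 4 formula units per cell; M(LiF) = 6.940 + 19.00 = 25.94 g/mol.
a³ = (4.030 × 10^-8 cm)³ = 6.545 × 10^-23 cm³.
ρ = 4 × 25.94 / (6.022 × 10²³ × 6.545 × 10^-23) = 2.633 g/cm³.

2.63 g/cm³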